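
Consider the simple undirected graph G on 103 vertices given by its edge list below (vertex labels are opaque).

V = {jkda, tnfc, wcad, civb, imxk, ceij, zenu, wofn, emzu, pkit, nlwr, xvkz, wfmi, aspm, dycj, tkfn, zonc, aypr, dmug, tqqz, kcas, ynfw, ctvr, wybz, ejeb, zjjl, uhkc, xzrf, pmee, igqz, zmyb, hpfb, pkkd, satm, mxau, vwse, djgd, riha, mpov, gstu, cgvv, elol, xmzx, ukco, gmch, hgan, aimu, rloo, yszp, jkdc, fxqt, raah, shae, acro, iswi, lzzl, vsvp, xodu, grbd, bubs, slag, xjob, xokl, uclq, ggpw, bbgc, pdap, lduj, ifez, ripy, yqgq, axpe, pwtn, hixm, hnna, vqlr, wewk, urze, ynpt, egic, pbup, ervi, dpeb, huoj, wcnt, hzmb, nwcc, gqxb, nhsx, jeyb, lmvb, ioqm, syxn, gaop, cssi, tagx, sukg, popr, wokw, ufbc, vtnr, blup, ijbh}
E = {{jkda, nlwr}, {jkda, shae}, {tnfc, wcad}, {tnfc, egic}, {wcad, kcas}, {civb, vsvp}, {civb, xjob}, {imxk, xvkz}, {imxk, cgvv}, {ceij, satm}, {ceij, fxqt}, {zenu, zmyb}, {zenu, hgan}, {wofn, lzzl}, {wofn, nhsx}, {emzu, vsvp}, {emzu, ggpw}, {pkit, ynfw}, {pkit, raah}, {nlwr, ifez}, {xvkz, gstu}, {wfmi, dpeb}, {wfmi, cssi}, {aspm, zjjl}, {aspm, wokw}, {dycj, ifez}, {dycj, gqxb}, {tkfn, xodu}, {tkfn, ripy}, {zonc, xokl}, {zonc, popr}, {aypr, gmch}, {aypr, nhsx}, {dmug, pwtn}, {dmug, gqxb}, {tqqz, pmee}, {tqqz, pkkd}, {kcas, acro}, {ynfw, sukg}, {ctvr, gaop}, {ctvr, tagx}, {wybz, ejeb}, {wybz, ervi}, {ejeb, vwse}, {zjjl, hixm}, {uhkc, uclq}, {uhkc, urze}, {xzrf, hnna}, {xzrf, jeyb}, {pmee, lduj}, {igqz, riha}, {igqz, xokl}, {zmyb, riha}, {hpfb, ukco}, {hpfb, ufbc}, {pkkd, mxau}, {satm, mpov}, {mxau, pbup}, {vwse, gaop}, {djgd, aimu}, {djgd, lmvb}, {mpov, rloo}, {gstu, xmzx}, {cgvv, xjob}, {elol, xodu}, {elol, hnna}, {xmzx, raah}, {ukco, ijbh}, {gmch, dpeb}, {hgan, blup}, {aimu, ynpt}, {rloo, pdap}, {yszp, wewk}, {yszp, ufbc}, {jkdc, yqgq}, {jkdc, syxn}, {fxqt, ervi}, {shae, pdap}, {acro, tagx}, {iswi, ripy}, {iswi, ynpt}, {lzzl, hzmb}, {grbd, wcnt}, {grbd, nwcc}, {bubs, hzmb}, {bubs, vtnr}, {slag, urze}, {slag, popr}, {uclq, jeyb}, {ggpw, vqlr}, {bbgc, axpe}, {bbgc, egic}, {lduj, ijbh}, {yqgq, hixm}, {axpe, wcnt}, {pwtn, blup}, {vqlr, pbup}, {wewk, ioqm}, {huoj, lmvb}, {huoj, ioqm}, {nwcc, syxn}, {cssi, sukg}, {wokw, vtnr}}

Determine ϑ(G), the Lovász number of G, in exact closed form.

Vertex jeyb has 2 neighbors: xzrf, uclq.
deg(ifez) = 2; N(ifez) = {nlwr, dycj}.
N(yqgq) = {jkdc, hixm}, |N(yqgq)| = 2.
Vertex nhsx has 2 neighbors: wofn, aypr.
2-regular, N=103; a single 103-cycle (edge-transitive).
Distinct eigenvalues (to 4 d.p.): [2.0, 1.9963, 1.9851, 1.9666, 1.9408, 1.9077, 1.8675, 1.8204, 1.7665, 1.7061, 1.6393, 1.5664, 1.4876, 1.4034, 1.3139, 1.2195, 1.1206, 1.0176, 0.9107, 0.8004, 0.6872, 0.5714, 0.4535, 0.3339, 0.2131, 0.0915, -0.0305, -0.1524, -0.2736, -0.3939, -0.5127, -0.6296, -0.7442, -0.856, -0.9646, -1.0696, -1.1706, -1.2673, -1.3593, -1.4462, -1.5277, -1.6036, -1.6735, -1.7371, -1.7943, -1.8448, -1.8885, -1.9251, -1.9546, -1.9768, -1.9916, -1.9991].
With N=103: ϑ(G) = 103·(-(-1)*2*cos(pi/103))/(2−(-2*cos(pi/103))) = 103*cos(pi/103)/(cos(pi/103) + 1).
ϑ(G) ≈ 51.48802.
Check 51 ≤ 103*cos(pi/103)/(cos(pi/103) + 1) ≤ 52: both strict.

103*cos(pi/103)/(cos(pi/103) + 1)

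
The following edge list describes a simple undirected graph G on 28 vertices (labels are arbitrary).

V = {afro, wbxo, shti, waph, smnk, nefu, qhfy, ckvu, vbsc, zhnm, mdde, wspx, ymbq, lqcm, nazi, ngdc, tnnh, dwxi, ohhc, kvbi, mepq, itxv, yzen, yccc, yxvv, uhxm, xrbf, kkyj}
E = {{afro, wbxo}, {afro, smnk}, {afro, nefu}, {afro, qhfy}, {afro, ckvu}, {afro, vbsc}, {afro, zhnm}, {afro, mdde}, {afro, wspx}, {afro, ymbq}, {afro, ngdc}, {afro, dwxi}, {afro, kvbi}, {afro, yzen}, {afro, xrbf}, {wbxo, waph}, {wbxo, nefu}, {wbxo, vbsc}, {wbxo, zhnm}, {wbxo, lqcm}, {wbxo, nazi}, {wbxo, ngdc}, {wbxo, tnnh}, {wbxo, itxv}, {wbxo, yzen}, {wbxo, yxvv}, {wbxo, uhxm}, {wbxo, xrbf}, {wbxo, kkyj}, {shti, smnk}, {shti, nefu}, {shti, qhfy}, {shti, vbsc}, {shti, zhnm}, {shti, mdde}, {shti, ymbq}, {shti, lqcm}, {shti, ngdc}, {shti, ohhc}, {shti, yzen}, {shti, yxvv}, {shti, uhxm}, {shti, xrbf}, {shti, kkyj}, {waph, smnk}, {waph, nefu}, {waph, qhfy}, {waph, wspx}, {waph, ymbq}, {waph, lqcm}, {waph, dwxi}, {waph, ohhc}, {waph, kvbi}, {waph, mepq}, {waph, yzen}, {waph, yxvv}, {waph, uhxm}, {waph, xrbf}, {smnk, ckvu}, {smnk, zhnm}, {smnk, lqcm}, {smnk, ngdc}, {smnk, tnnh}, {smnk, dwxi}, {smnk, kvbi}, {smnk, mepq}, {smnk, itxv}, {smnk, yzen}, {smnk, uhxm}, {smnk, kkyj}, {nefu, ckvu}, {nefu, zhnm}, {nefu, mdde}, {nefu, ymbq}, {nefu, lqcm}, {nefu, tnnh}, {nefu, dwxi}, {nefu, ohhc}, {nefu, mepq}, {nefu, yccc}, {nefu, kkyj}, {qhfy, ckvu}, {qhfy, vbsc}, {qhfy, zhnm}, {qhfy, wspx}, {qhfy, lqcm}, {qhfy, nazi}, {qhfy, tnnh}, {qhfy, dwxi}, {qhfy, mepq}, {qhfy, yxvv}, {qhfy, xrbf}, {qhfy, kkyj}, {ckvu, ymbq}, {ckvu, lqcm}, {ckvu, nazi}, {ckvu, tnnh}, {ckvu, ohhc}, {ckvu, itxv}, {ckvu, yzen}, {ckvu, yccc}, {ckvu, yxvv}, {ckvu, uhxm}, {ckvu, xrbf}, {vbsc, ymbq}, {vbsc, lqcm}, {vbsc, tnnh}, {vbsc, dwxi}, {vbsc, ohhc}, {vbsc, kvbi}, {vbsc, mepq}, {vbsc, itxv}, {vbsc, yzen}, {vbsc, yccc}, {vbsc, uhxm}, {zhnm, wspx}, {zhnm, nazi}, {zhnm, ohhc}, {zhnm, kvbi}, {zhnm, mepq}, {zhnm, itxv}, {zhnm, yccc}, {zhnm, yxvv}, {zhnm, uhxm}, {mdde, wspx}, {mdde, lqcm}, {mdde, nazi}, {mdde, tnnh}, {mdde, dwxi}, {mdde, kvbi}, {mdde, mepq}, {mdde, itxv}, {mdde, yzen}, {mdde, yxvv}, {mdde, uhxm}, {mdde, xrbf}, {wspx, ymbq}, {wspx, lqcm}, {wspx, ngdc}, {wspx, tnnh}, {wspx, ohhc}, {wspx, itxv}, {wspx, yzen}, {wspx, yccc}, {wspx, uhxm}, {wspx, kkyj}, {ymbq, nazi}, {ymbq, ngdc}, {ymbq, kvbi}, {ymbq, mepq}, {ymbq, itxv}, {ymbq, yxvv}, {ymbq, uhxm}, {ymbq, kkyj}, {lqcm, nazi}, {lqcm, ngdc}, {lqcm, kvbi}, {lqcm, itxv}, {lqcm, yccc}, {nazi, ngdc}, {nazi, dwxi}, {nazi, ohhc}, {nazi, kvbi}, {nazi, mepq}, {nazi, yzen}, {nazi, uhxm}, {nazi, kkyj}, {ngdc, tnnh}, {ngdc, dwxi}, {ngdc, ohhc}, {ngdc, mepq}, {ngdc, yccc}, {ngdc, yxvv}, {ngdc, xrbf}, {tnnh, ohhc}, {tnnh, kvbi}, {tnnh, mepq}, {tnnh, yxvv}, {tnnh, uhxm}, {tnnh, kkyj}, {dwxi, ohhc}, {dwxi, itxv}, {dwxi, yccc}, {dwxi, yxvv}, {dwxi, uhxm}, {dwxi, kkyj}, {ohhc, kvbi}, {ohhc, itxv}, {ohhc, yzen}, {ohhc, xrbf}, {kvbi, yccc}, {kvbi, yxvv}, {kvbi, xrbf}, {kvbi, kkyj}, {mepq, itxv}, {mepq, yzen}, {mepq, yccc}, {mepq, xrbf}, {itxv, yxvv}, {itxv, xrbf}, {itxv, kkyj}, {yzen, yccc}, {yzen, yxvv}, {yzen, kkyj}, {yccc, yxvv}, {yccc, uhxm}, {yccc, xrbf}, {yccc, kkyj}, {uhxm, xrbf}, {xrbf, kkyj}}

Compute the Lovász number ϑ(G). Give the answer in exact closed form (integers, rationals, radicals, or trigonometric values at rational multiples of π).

Vertex itxv has 15 neighbors: wbxo, smnk, ckvu, vbsc, zhnm, mdde, wspx, ymbq, lqcm, dwxi, ohhc, mepq, yxvv, xrbf, kkyj.
Vertex xrbf has 15 neighbors: afro, wbxo, shti, waph, qhfy, ckvu, mdde, ngdc, ohhc, kvbi, mepq, itxv, yccc, uhxm, kkyj.
N(zhnm) = {afro, wbxo, shti, smnk, nefu, qhfy, wspx, nazi, ohhc, kvbi, mepq, itxv, yccc, yxvv, uhxm}, |N(zhnm)| = 15.
deg(uhxm) = 15; N(uhxm) = {wbxo, shti, waph, smnk, ckvu, vbsc, zhnm, mdde, wspx, ymbq, nazi, tnnh, dwxi, yccc, xrbf}.
15-regular, N=28; this is K(8,2), the Kneser graph.
spec(A) ≈ [15.0, 1.0, -5.0] (distinct, 5 d.p.).
−28·(-5) / ((15)−(-5)) = 7 = ϑ(G).
Numerically 7.0000000.

7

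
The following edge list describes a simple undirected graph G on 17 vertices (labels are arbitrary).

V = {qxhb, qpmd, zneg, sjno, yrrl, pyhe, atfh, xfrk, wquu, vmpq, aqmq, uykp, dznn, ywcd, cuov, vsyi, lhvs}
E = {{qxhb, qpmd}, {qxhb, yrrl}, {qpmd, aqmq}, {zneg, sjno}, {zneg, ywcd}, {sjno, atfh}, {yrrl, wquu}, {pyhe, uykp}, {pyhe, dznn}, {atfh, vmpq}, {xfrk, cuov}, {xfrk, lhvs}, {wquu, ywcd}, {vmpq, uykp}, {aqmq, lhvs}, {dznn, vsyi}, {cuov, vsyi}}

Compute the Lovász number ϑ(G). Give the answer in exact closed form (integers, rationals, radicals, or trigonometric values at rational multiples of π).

N(dznn) = {pyhe, vsyi}, |N(dznn)| = 2.
deg(qxhb) = 2; N(qxhb) = {qpmd, yrrl}.
Vertex sjno has 2 neighbors: zneg, atfh.
deg(uykp) = 2; N(uykp) = {pyhe, vmpq}.
17-vertex 2-regular graph: a single 17-cycle (edge-transitive).
The 9 distinct eigenvalues: [2.0, 1.865, 1.478, 0.891, 0.185, -0.547, -1.205, -1.7, -1.966].
Lovász (edge-transitive): ϑ = −17·(-2*cos(pi/17))/((2)−(-2*cos(pi/17))) = 17*cos(pi/17)/(cos(pi/17) + 1).
Numerically 8.427014.
8 ≤ 17*cos(pi/17)/(cos(pi/17) + 1) ≤ 9: both strict.

17*cos(pi/17)/(cos(pi/17) + 1)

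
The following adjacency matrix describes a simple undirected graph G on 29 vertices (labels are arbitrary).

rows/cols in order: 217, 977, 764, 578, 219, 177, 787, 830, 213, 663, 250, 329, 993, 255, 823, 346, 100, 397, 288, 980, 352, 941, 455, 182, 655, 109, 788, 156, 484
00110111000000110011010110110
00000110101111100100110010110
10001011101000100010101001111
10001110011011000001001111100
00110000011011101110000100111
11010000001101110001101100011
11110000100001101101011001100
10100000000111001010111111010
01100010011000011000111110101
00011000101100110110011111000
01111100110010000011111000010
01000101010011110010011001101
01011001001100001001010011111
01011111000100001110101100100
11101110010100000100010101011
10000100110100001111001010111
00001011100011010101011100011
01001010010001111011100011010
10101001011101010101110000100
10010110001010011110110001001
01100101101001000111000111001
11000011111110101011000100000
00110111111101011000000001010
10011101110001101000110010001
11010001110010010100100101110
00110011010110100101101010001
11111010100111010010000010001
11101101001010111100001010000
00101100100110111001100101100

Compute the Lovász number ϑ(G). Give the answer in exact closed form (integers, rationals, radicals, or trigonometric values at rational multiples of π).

deg(578) = 14; N(578) = {217, 219, 177, 787, 663, 250, 993, 255, 980, 455, 182, 655, 109, 788}.
N(977) = {177, 787, 213, 250, 329, 993, 255, 823, 397, 352, 941, 655, 788, 156}, |N(977)| = 14.
N(788) = {217, 977, 764, 578, 219, 787, 213, 329, 993, 255, 346, 288, 655, 484}, |N(788)| = 14.
deg(219) = 14; N(219) = {764, 578, 663, 250, 993, 255, 823, 100, 397, 288, 182, 788, 156, 484}.
G on 29 vertices is 14-regular; SR(29,14,6,7) — a Paley graph.
A has 3 distinct eigenvalues ≈ [14.0, 2.19258, -3.19258].
With N=29: ϑ(G) = 29·(-(-sqrt(29)/2 - 1/2))/(14−(-sqrt(29)/2 - 1/2)) = sqrt(29).
ϑ(G) ≈ 5.3852.

sqrt(29)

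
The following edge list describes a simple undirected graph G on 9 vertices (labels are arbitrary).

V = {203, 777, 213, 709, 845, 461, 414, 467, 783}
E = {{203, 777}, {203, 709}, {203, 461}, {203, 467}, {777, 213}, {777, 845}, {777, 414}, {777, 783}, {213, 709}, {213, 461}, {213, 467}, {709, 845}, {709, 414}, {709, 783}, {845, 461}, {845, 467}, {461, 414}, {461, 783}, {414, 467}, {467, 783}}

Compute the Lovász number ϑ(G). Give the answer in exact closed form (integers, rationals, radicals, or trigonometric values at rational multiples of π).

5

deg(467) = 5; N(467) = {203, 213, 845, 414, 783}.
Vertex 709 has 5 neighbors: 203, 213, 845, 414, 783.
deg(203) = 4; N(203) = {777, 709, 461, 467}.
Vertex 414 has 4 neighbors: 777, 709, 461, 467.
G = K_{5,4}: α = 5 = χ(Ḡ), so ϑ = 5.
Numerically 5.0000000.
Lovász sandwich 5 ≤ 5 ≤ 5: collapsed.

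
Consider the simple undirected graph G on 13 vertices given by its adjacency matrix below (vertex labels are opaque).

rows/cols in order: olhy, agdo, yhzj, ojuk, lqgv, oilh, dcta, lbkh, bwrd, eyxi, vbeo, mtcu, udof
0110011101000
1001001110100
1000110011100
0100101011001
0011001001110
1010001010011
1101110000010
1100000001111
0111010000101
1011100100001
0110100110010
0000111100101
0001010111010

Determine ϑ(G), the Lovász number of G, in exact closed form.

sqrt(13)

N(yhzj) = {olhy, lqgv, oilh, bwrd, eyxi, vbeo}, |N(yhzj)| = 6.
N(eyxi) = {olhy, yhzj, ojuk, lqgv, lbkh, udof}, |N(eyxi)| = 6.
Vertex oilh has 6 neighbors: olhy, yhzj, dcta, bwrd, mtcu, udof.
N(olhy) = {agdo, yhzj, oilh, dcta, lbkh, eyxi}, |N(olhy)| = 6.
G on 13 vertices is 6-regular; strongly regular (13,6,2,3).
spec(A) ≈ [6.0, 1.3028, -2.3028] (distinct, 4 d.p.).
Lovász (edge-transitive): ϑ = −13·(-sqrt(13)/2 - 1/2)/((6)−(-sqrt(13)/2 - 1/2)) = sqrt(13).
≈ 3.6056 (to 4 d.p.).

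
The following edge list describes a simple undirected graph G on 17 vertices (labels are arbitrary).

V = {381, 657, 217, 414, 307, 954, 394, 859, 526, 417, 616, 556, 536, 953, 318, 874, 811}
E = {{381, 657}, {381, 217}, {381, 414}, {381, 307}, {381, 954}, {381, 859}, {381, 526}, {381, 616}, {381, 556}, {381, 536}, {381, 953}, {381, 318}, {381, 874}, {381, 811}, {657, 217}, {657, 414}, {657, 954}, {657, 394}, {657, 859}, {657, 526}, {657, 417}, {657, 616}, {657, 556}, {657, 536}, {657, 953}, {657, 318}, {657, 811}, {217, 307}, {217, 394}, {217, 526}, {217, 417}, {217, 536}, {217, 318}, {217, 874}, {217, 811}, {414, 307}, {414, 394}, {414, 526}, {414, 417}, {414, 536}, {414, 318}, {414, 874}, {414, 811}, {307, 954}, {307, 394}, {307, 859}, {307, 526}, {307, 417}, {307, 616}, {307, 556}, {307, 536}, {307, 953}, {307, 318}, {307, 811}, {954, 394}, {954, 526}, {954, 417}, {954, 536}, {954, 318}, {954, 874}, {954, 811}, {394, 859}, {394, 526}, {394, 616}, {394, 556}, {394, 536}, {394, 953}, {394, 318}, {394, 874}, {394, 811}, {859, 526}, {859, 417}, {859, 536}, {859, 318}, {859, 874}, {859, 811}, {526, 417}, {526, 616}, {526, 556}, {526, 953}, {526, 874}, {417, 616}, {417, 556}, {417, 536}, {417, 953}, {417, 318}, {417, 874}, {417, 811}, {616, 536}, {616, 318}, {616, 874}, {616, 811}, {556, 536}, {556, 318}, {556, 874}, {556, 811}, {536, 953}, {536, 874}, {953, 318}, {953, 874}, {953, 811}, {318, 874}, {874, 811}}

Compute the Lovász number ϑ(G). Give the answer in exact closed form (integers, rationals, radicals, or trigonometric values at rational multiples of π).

7

N(307) = {381, 217, 414, 954, 394, 859, 526, 417, 616, 556, 536, 953, 318, 811}, |N(307)| = 14.
deg(536) = 13; N(536) = {381, 657, 217, 414, 307, 954, 394, 859, 417, 616, 556, 953, 874}.
N(874) = {381, 217, 414, 954, 394, 859, 526, 417, 616, 556, 536, 953, 318, 811}, |N(874)| = 14.
deg(394) = 14; N(394) = {657, 217, 414, 307, 954, 859, 526, 616, 556, 536, 953, 318, 874, 811}.
G = K_{7,4,3,3}: α = 7 = χ(Ḡ), so ϑ = 7.
≈ 7.0000 (to 4 d.p.).
Sandwich: α(G)=7 ≤ ϑ(G)=7 ≤ χ(Ḡ)=7 (collapsed).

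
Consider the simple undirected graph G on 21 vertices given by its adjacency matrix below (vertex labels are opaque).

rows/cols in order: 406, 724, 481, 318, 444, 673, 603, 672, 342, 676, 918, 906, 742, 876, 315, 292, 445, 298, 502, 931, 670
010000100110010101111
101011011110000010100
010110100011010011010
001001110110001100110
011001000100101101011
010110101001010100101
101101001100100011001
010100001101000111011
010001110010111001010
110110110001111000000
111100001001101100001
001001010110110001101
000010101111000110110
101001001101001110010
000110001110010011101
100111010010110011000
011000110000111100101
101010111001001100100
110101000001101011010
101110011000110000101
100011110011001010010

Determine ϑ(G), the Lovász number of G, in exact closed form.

deg(502) = 10; N(502) = {406, 724, 318, 673, 906, 742, 315, 445, 298, 931}.
deg(292) = 10; N(292) = {406, 318, 444, 673, 672, 918, 742, 876, 445, 298}.
deg(670) = 10; N(670) = {406, 444, 673, 603, 672, 918, 906, 315, 445, 931}.
deg(906) = 10; N(906) = {481, 673, 672, 676, 918, 742, 876, 298, 502, 670}.
G on 21 vertices is 10-regular; Kneser-type, 2-subsets of [7].
A has 3 distinct eigenvalues ≈ [10.0, 1.0, -4.0].
ϑ = −N·λ_min/(λ_max−λ_min) = −21·(-4)/(10−(-4)) = 6.
ϑ(G) ≈ 6.0000.

6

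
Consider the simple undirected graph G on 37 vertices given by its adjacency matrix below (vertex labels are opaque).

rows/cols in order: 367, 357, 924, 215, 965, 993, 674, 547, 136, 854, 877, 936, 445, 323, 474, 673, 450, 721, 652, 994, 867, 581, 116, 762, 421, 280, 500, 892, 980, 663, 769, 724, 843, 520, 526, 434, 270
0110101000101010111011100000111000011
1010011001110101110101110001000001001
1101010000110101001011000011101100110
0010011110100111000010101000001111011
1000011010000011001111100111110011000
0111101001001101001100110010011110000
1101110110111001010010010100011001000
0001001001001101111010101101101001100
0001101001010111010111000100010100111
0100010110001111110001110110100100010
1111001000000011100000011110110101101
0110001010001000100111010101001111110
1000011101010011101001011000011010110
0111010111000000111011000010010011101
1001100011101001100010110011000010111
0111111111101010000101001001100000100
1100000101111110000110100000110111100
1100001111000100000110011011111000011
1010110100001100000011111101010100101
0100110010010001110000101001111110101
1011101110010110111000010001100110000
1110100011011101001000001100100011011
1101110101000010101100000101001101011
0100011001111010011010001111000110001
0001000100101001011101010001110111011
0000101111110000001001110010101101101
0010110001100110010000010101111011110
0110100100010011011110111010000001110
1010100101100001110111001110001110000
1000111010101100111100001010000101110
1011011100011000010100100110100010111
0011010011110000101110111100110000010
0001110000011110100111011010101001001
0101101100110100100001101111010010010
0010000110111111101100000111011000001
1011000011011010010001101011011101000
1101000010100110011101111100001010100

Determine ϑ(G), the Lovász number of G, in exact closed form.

deg(474) = 18; N(474) = {367, 215, 965, 136, 854, 877, 445, 673, 450, 867, 116, 762, 500, 892, 843, 526, 434, 270}.
Vertex 547 has 18 neighbors: 215, 674, 854, 445, 323, 673, 450, 721, 652, 867, 116, 421, 280, 892, 980, 769, 520, 526.
N(721) = {367, 357, 674, 547, 136, 854, 323, 994, 867, 762, 421, 500, 892, 980, 663, 769, 434, 270}, |N(721)| = 18.
deg(445) = 18; N(445) = {367, 993, 674, 547, 854, 936, 474, 673, 450, 652, 581, 762, 421, 663, 769, 843, 526, 434}.
Regular of degree 18 on 37 vertices: SR(37,18,8,9) — a Paley graph.
A has 3 distinct eigenvalues ≈ [18.0, 2.541381, -3.541381].
With N=37: ϑ(G) = 37·(-(-sqrt(37)/2 - 1/2))/(18−(-sqrt(37)/2 - 1/2)) = sqrt(37).
≈ 6.08276253 (to 8 d.p.).

sqrt(37)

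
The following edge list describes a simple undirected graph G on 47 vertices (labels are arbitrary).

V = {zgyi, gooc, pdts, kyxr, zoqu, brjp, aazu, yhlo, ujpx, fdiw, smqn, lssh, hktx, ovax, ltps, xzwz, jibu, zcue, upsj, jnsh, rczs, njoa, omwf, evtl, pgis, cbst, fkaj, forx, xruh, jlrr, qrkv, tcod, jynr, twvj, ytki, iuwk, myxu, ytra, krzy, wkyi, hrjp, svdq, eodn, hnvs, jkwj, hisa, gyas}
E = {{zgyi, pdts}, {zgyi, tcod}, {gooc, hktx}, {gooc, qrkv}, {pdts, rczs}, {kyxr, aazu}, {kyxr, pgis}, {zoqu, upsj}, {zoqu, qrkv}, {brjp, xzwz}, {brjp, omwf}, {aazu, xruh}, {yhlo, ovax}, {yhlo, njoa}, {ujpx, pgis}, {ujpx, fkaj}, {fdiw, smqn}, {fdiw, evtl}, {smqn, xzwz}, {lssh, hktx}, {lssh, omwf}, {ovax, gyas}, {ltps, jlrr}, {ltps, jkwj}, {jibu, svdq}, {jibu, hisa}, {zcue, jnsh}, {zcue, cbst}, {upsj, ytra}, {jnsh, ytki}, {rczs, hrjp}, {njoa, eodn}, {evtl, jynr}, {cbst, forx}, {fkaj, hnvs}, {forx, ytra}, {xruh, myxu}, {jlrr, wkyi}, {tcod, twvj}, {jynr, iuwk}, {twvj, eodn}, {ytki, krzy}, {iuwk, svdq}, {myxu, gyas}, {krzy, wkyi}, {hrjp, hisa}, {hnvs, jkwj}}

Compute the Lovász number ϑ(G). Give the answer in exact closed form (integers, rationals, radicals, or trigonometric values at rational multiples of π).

Vertex eodn has 2 neighbors: njoa, twvj.
deg(hnvs) = 2; N(hnvs) = {fkaj, jkwj}.
deg(jkwj) = 2; N(jkwj) = {ltps, hnvs}.
N(hktx) = {gooc, lssh}, |N(hktx)| = 2.
47-vertex 2-regular graph: this is C_{47}, the 47-cycle.
Distinct eigenvalues (to 3 d.p.): [2.0, 1.982, 1.929, 1.841, 1.721, 1.57, 1.39, 1.186, 0.961, 0.719, 0.464, 0.2, -0.067, -0.333, -0.593, -0.842, -1.076, -1.291, -1.483, -1.649, -1.785, -1.889, -1.96, -1.996].
Lovász (edge-transitive): ϑ = −47·(-2*cos(pi/47))/((2)−(-2*cos(pi/47))) = 47*cos(pi/47)/(cos(pi/47) + 1).
≈ 23.4737 (to 4 d.p.).
α=23, χ(Ḡ)=24; ϑ=47*cos(pi/47)/(cos(pi/47) + 1) lies between (both strict).

47*cos(pi/47)/(cos(pi/47) + 1)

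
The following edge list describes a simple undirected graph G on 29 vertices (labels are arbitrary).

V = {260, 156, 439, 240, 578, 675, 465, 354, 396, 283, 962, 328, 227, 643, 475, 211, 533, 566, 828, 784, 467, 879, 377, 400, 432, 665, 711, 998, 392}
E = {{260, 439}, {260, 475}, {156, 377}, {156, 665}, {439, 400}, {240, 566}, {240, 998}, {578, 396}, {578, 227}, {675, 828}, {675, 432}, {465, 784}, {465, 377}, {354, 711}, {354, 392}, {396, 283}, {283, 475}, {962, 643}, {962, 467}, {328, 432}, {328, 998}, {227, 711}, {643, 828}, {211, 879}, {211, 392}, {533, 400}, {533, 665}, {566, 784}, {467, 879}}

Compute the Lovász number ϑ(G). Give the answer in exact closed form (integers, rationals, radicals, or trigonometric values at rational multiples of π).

29*cos(pi/29)/(cos(pi/29) + 1)

deg(392) = 2; N(392) = {354, 211}.
deg(475) = 2; N(475) = {260, 283}.
deg(465) = 2; N(465) = {784, 377}.
deg(439) = 2; N(439) = {260, 400}.
29-vertex 2-regular graph: a single 29-cycle (edge-transitive).
Distinct eigenvalues (to 3 d.p.): [2.0, 1.953, 1.815, 1.592, 1.295, 0.937, 0.535, 0.108, -0.324, -0.74, -1.122, -1.452, -1.714, -1.895, -1.988].
ϑ = −N·λ_min/(λ_max−λ_min) = −29·(-2*cos(pi/29))/(2−(-2*cos(pi/29))) = 29*cos(pi/29)/(cos(pi/29) + 1).
≈ 14.4573753 (to 7 d.p.).
14 ≤ 29*cos(pi/29)/(cos(pi/29) + 1) ≤ 15: both strict.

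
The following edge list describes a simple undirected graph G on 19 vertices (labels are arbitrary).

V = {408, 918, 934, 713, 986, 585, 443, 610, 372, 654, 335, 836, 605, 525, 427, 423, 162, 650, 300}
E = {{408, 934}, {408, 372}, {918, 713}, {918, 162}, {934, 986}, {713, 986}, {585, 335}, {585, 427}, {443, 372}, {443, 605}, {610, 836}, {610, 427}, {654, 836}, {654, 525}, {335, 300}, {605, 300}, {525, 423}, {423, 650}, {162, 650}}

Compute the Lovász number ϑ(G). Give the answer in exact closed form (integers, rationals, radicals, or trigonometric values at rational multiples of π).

19*cos(pi/19)/(cos(pi/19) + 1)

deg(585) = 2; N(585) = {335, 427}.
N(605) = {443, 300}, |N(605)| = 2.
N(443) = {372, 605}, |N(443)| = 2.
N(836) = {610, 654}, |N(836)| = 2.
Every vertex has degree 2 (N=19); this is C_{19}, the 19-cycle.
The 10 distinct eigenvalues: [2.0, 1.892, 1.578, 1.094, 0.491, -0.165, -0.803, -1.355, -1.759, -1.973].
Lovász: ϑ = −19(-2*cos(pi/19))/(2+-(-1)*2*cos(pi/19)) = 19*cos(pi/19)/(cos(pi/19) + 1).
= 9.4348… (decimal).
α=9, χ(Ḡ)=10; ϑ=19*cos(pi/19)/(cos(pi/19) + 1) lies between (both strict).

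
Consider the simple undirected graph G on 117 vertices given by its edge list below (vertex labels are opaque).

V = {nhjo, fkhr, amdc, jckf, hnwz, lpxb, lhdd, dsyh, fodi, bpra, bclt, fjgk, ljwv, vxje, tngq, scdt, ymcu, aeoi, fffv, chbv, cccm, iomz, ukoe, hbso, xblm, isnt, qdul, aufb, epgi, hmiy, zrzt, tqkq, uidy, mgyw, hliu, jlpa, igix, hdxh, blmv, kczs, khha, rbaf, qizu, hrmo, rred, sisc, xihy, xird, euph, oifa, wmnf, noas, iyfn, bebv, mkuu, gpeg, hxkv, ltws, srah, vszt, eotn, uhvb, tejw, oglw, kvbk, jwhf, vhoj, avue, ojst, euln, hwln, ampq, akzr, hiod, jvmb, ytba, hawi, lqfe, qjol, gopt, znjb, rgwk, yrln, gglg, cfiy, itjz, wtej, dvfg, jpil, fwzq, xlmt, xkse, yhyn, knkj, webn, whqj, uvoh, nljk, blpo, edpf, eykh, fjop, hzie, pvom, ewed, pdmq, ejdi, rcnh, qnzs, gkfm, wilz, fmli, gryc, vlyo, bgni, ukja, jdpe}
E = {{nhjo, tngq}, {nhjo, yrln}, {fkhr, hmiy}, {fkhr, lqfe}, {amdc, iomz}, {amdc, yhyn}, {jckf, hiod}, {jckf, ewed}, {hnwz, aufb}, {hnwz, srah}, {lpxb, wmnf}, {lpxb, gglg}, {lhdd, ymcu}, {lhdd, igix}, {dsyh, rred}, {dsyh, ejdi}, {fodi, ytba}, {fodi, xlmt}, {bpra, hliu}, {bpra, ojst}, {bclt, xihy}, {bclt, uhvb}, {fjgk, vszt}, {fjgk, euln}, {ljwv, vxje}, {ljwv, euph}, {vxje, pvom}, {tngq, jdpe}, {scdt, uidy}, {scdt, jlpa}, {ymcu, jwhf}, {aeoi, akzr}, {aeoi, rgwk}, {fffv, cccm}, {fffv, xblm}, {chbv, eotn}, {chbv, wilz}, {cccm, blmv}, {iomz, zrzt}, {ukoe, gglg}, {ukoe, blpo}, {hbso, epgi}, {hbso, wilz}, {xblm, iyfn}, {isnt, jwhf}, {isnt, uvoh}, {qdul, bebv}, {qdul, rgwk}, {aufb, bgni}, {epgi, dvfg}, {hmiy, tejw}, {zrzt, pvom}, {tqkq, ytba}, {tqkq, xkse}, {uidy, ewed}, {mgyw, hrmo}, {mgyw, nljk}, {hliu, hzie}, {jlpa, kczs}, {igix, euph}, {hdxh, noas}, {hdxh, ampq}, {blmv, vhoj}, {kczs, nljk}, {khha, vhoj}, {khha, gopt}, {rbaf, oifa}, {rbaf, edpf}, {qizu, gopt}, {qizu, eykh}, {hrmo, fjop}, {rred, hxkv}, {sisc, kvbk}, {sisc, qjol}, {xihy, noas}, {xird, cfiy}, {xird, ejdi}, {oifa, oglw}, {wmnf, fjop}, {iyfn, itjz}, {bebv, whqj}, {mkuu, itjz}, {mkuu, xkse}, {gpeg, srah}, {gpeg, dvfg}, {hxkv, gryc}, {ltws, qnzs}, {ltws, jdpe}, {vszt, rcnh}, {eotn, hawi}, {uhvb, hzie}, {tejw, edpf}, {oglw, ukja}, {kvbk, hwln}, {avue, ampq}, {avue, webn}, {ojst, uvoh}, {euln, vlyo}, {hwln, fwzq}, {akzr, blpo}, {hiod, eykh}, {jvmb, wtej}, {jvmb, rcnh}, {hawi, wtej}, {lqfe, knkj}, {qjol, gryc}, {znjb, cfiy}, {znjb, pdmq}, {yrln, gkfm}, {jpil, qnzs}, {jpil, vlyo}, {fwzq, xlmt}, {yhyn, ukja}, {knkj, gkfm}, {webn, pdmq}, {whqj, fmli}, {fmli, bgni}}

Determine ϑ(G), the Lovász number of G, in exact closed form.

117*cos(pi/117)/(cos(pi/117) + 1)

Vertex scdt has 2 neighbors: uidy, jlpa.
N(wilz) = {chbv, hbso}, |N(wilz)| = 2.
deg(qjol) = 2; N(qjol) = {sisc, gryc}.
Vertex whqj has 2 neighbors: bebv, fmli.
Every vertex has degree 2 (N=117); connected 2-regular on 117 ⇒ C_{117}.
The 59 distinct eigenvalues: [2.0, 1.997117, 1.988475, 1.974101, 1.954034, 1.928333, 1.897073, 1.860343, 1.818249, 1.770912, 1.71847, 1.661072, 1.598886, 1.532089, 1.460875, 1.385449, 1.306028, 1.222842, 1.136129, 1.046142, 0.953137, 0.857385, 0.759161, 0.658748, 0.556435, 0.452518, 0.347296, 0.241073, 0.134155, 0.02685, -0.080532, -0.187682, -0.294291, -0.400051, -0.504658, -0.60781, -0.70921, -0.808564, -0.905588, -1.0, -1.091529, -1.179911, -1.264891, -1.346224, -1.423675, -1.497021, -1.566052, -1.630567, -1.69038, -1.74532, -1.795227, -1.839959, -1.879385, -1.913393, -1.941884, -1.964775, -1.982002, -1.993515, -1.999279].
With N=117: ϑ(G) = 117·(-(-1)*2*cos(pi/117))/(2−(-2*cos(pi/117))) = 117*cos(pi/117)/(cos(pi/117) + 1).
ϑ(G) ≈ 58.489454.
Check 58 ≤ 117*cos(pi/117)/(cos(pi/117) + 1) ≤ 59: both strict.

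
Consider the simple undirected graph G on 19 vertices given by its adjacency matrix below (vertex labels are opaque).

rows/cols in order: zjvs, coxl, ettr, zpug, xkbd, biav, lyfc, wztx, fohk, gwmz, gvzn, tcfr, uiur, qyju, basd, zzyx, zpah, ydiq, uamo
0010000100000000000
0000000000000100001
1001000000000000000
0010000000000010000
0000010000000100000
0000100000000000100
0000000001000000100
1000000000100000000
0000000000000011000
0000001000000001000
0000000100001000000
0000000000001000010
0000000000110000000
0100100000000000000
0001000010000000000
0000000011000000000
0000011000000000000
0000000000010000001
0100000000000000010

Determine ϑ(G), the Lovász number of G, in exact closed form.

Vertex zpah has 2 neighbors: biav, lyfc.
N(wztx) = {zjvs, gvzn}, |N(wztx)| = 2.
deg(qyju) = 2; N(qyju) = {coxl, xkbd}.
deg(uamo) = 2; N(uamo) = {coxl, ydiq}.
deg(v) = 2 for all v (|V|=19); this is C_{19}, the 19-cycle.
The 10 distinct eigenvalues: [2.0, 1.891634, 1.578281, 1.093896, 0.490971, -0.165159, -0.803391, -1.354563, -1.758948, -1.972723].
ϑ = −N·λ_min/(λ_max−λ_min) = −19·(-2*cos(pi/19))/(2−(-2*cos(pi/19))) = 19*cos(pi/19)/(cos(pi/19) + 1).
ϑ(G) ≈ 9.434771.
Sandwich: α(G)=9 ≤ ϑ(G)=19*cos(pi/19)/(cos(pi/19) + 1) ≤ χ(Ḡ)=10 (both strict).

19*cos(pi/19)/(cos(pi/19) + 1)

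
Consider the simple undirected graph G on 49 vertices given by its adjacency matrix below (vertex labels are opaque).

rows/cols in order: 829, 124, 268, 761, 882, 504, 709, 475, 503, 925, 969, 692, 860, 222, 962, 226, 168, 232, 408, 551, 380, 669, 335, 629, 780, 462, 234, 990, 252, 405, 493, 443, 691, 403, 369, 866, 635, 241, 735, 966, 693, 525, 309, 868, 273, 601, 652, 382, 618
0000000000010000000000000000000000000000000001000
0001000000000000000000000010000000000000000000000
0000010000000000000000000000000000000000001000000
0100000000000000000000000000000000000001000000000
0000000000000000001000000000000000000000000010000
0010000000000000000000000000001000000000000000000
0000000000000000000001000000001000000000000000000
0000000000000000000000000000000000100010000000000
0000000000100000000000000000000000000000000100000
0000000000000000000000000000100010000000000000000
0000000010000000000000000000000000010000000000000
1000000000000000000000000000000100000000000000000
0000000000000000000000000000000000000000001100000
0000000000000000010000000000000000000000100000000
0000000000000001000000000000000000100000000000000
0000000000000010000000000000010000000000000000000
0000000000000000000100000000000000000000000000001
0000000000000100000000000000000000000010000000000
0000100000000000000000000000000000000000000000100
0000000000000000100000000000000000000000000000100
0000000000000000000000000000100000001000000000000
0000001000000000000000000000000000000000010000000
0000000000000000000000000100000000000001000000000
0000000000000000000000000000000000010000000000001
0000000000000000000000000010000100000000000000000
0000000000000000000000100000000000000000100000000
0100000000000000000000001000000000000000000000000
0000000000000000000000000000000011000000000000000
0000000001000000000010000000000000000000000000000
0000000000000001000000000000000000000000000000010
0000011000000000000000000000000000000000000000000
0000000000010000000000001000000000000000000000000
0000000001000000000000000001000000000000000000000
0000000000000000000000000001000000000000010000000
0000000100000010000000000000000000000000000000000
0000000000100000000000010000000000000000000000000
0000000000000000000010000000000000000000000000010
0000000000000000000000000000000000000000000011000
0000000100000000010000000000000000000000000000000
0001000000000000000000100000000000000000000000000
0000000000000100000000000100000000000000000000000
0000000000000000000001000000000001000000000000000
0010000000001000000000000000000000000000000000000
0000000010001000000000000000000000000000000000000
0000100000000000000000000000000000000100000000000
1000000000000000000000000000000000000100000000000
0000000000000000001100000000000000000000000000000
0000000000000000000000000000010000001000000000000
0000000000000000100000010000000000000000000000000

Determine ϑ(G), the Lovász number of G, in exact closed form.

deg(403) = 2; N(403) = {990, 525}.
deg(380) = 2; N(380) = {252, 635}.
N(551) = {168, 652}, |N(551)| = 2.
deg(860) = 2; N(860) = {309, 868}.
Every vertex has degree 2 (N=49); the odd cycle C_{49}.
A has 25 distinct eigenvalues ≈ [2.0, 1.98358, 1.93459, 1.85383, 1.74264, 1.60283, 1.4367, 1.24698, 1.03679, 0.80957, 0.56906, 0.3192, 0.0641, -0.19205, -0.44504, -0.69073, -0.92508, -1.14423, -1.3446, -1.52289, -1.67618, -1.80194, -1.89811, -1.96312, -1.99589].
Lovász (edge-transitive): ϑ = −49·(-2*cos(pi/49))/((2)−(-2*cos(pi/49))) = 49*cos(pi/49)/(cos(pi/49) + 1).
Numerically 24.474805178.
Check 24 ≤ 49*cos(pi/49)/(cos(pi/49) + 1) ≤ 25: both strict.

49*cos(pi/49)/(cos(pi/49) + 1)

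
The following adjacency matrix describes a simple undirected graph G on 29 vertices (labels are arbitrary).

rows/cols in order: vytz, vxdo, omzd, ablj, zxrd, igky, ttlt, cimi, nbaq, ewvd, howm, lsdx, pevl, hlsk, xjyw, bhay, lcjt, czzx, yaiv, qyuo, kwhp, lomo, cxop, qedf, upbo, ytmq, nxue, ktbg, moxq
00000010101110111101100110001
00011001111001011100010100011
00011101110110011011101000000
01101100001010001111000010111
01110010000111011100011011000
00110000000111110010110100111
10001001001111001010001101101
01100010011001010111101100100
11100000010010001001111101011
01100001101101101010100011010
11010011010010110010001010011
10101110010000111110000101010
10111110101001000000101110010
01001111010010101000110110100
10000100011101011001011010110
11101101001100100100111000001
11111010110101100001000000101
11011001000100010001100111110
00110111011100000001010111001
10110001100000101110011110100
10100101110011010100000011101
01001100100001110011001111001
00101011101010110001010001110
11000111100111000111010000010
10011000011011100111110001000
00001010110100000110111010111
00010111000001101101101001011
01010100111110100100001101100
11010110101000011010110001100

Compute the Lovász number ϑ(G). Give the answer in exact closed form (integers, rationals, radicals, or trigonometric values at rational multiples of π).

sqrt(29)

N(qyuo) = {vytz, omzd, ablj, cimi, nbaq, xjyw, lcjt, czzx, yaiv, lomo, cxop, qedf, upbo, nxue}, |N(qyuo)| = 14.
Vertex lomo has 14 neighbors: vxdo, zxrd, igky, nbaq, hlsk, xjyw, bhay, yaiv, qyuo, cxop, qedf, upbo, ytmq, moxq.
Vertex ewvd has 14 neighbors: vxdo, omzd, cimi, nbaq, howm, lsdx, hlsk, xjyw, lcjt, yaiv, kwhp, upbo, ytmq, ktbg.
deg(bhay) = 14; N(bhay) = {vytz, vxdo, omzd, zxrd, igky, cimi, howm, lsdx, xjyw, czzx, kwhp, lomo, cxop, moxq}.
14-regular, N=29; Paley(29): SR with (k,λ,μ)=(14,6,7).
spec(A) ≈ [14.0, 2.19258, -3.19258] (distinct, 5 d.p.).
With N=29: ϑ(G) = 29·(-(-sqrt(29)/2 - 1/2))/(14−(-sqrt(29)/2 - 1/2)) = sqrt(29).
Numerically 5.38516481.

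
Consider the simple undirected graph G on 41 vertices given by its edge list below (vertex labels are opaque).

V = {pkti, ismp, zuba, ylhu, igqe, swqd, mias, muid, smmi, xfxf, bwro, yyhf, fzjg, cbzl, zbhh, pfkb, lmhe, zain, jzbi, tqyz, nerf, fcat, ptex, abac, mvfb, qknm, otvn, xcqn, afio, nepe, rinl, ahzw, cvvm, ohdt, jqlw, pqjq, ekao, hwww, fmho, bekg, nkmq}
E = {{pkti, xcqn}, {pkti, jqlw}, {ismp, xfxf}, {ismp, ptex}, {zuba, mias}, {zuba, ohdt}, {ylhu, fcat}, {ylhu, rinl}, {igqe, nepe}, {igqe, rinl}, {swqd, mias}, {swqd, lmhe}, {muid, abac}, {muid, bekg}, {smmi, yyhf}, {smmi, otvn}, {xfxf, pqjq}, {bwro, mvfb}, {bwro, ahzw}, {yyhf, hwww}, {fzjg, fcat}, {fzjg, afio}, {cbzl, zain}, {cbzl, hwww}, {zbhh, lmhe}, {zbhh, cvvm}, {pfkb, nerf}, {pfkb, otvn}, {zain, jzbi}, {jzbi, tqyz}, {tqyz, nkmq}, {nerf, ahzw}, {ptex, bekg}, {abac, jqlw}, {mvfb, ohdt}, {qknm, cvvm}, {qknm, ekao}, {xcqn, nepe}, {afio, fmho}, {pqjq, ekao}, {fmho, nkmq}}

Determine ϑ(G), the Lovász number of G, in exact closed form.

Vertex otvn has 2 neighbors: smmi, pfkb.
N(fcat) = {ylhu, fzjg}, |N(fcat)| = 2.
deg(smmi) = 2; N(smmi) = {yyhf, otvn}.
N(ptex) = {ismp, bekg}, |N(ptex)| = 2.
2-regular, N=41; connected 2-regular on 41 ⇒ C_{41}.
A has 21 distinct eigenvalues ≈ [2.0, 1.9766, 1.9068, 1.7923, 1.6359, 1.441, 1.2125, 0.9554, 0.676, 0.3808, 0.0766, -0.2294, -0.53, -0.8181, -1.0871, -1.3307, -1.543, -1.7191, -1.855, -1.9474, -1.9941].
With N=41: ϑ(G) = 41·(-(-1)*2*cos(pi/41))/(2−(-2*cos(pi/41))) = 41*cos(pi/41)/(cos(pi/41) + 1).
Numerically 20.46988027.
α=20, χ(Ḡ)=21; ϑ=41*cos(pi/41)/(cos(pi/41) + 1) lies between (both strict).

41*cos(pi/41)/(cos(pi/41) + 1)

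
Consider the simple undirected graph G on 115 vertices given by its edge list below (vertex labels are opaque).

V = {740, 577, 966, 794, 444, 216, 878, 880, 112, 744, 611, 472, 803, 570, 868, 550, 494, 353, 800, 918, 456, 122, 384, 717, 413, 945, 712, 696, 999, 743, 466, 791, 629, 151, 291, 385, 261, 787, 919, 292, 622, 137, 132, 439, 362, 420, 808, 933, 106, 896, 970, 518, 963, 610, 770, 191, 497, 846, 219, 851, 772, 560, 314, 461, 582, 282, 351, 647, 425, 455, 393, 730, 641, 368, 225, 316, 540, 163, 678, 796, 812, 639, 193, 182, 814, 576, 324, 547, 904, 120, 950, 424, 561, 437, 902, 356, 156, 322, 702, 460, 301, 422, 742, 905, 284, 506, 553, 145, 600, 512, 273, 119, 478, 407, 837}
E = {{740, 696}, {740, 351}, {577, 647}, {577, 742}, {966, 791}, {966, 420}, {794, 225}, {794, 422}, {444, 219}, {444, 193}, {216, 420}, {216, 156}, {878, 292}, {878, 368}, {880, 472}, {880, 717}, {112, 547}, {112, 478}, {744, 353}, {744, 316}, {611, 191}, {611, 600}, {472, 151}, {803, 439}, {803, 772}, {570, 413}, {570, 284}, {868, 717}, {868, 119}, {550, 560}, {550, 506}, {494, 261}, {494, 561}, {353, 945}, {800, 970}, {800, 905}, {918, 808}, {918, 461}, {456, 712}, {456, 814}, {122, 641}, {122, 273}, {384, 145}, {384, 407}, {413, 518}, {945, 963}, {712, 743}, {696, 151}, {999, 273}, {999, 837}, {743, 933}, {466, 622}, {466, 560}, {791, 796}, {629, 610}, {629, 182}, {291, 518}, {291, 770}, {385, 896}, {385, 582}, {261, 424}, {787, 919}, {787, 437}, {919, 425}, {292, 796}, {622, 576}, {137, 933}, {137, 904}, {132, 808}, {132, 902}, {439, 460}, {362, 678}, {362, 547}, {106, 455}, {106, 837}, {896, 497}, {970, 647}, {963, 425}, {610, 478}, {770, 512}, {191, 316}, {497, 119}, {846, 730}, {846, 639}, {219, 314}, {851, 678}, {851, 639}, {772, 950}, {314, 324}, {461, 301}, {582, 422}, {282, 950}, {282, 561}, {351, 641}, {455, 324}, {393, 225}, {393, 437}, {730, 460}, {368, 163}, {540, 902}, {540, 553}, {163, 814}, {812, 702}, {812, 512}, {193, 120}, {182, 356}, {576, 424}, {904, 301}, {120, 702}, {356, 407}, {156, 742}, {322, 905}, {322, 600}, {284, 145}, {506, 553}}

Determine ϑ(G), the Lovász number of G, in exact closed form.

115*cos(pi/115)/(cos(pi/115) + 1)

deg(151) = 2; N(151) = {472, 696}.
Vertex 225 has 2 neighbors: 794, 393.
deg(393) = 2; N(393) = {225, 437}.
deg(814) = 2; N(814) = {456, 163}.
G on 115 vertices is 2-regular; connected 2-regular on 115 ⇒ C_{115}.
spec(A) ≈ [2.0, 1.99702, 1.98807, 1.97319, 1.95243, 1.92583, 1.89349, 1.8555, 1.81197, 1.76304, 1.70884, 1.64954, 1.58532, 1.51637, 1.44289, 1.36511, 1.28325, 1.19756, 1.1083, 1.01573, 0.92013, 0.82178, 0.72098, 0.61803, 0.51324, 0.40691, 0.29937, 0.19094, 0.08193, -0.02732, -0.13648, -0.24524, -0.35327, -0.46025, -0.56585, -0.66976, -0.77167, -0.87128, -0.96829, -1.06241, -1.15336, -1.24087, -1.32467, -1.40452, -1.48018, -1.55142, -1.61803, -1.67982, -1.73659, -1.78817, -1.83442, -1.8752, -1.91038, -1.93985, -1.96354, -1.98137, -1.99329, -1.99925] (distinct, 5 d.p.).
Lovász: ϑ = −115(-2*cos(pi/115))/(2+-(-1)*2*cos(pi/115)) = 115*cos(pi/115)/(cos(pi/115) + 1).
ϑ(G) ≈ 57.4893.
α=57, χ(Ḡ)=58; ϑ=115*cos(pi/115)/(cos(pi/115) + 1) lies between (both strict).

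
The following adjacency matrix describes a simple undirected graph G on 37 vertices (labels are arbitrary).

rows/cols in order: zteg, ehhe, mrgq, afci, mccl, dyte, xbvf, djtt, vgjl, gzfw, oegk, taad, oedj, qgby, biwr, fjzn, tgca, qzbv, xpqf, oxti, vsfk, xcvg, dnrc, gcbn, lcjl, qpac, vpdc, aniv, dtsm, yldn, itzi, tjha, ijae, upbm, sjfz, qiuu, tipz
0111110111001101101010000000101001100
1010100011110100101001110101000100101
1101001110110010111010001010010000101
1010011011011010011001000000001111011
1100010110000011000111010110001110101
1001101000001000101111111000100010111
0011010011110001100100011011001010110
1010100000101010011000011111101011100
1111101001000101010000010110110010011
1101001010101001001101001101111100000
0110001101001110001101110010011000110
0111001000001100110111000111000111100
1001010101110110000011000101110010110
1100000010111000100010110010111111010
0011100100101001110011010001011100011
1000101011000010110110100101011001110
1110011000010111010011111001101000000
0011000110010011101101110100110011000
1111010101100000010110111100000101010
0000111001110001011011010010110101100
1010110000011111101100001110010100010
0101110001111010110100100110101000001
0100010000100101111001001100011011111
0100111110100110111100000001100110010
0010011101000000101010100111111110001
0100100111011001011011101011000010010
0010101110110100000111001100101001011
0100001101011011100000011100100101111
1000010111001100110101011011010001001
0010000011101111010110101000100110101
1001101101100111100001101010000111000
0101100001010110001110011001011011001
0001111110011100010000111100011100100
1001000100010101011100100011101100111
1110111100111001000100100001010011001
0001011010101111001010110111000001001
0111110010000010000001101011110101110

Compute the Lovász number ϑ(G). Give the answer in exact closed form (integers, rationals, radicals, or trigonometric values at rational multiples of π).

sqrt(37)

N(lcjl) = {mrgq, dyte, xbvf, djtt, gzfw, tgca, xpqf, vsfk, dnrc, qpac, vpdc, aniv, dtsm, yldn, itzi, tjha, ijae, tipz}, |N(lcjl)| = 18.
Vertex tgca has 18 neighbors: zteg, ehhe, mrgq, dyte, xbvf, taad, qgby, biwr, fjzn, qzbv, vsfk, xcvg, dnrc, gcbn, lcjl, aniv, dtsm, itzi.
N(qiuu) = {afci, dyte, xbvf, vgjl, oegk, oedj, qgby, biwr, fjzn, xpqf, vsfk, dnrc, gcbn, qpac, vpdc, aniv, upbm, tipz}, |N(qiuu)| = 18.
N(vgjl) = {zteg, ehhe, mrgq, afci, mccl, xbvf, gzfw, qgby, fjzn, qzbv, gcbn, qpac, vpdc, dtsm, yldn, ijae, qiuu, tipz}, |N(vgjl)| = 18.
37-vertex 18-regular graph: strongly regular (37,18,8,9).
spec(A) ≈ [18.0, 2.5414, -3.5414] (distinct, 4 d.p.).
With N=37: ϑ(G) = 37·(-(-sqrt(37)/2 - 1/2))/(18−(-sqrt(37)/2 - 1/2)) = sqrt(37).
Numerically 6.082763.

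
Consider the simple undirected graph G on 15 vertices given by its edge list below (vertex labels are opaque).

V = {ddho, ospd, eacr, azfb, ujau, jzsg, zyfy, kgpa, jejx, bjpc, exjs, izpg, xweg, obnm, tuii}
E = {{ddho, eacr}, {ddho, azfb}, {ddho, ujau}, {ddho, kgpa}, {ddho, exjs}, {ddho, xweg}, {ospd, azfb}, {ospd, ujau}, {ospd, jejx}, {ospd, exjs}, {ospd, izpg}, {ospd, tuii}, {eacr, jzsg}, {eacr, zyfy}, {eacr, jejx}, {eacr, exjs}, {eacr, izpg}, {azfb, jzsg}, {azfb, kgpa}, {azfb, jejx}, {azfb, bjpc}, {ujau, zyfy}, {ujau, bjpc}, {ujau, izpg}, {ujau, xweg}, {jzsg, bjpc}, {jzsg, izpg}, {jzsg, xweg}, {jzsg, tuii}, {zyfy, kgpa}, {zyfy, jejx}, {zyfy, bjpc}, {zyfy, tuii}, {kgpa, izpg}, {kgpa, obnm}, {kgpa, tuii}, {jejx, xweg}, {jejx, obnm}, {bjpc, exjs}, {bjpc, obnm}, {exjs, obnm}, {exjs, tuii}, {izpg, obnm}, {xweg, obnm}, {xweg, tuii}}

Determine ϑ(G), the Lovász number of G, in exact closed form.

5

N(eacr) = {ddho, jzsg, zyfy, jejx, exjs, izpg}, |N(eacr)| = 6.
N(azfb) = {ddho, ospd, jzsg, kgpa, jejx, bjpc}, |N(azfb)| = 6.
N(jzsg) = {eacr, azfb, bjpc, izpg, xweg, tuii}, |N(jzsg)| = 6.
deg(ddho) = 6; N(ddho) = {eacr, azfb, ujau, kgpa, exjs, xweg}.
Every vertex has degree 6 (N=15); Kneser-type, 2-subsets of [6].
Distinct eigenvalues (to 5 d.p.): [6.0, 1.0, -3.0].
With N=15: ϑ(G) = 15·(-1*(-3))/(6−(-3)) = 5.
= 5.0000000… (decimal).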